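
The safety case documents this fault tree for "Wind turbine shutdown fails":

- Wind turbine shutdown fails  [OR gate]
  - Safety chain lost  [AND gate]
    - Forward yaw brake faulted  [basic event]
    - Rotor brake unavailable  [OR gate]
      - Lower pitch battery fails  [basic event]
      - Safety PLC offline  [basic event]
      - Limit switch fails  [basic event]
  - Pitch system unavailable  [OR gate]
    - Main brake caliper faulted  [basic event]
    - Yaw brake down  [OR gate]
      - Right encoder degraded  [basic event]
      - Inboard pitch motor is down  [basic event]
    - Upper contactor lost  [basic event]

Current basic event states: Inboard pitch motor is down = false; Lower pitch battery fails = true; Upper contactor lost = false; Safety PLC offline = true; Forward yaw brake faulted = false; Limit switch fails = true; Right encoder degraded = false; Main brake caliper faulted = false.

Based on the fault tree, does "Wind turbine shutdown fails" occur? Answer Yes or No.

No

Rotor brake unavailable [OR]: Lower pitch battery fails=occurs, Safety PLC offline=occurs, Limit switch fails=occurs → at least one input occurs → occurs.
Safety chain lost [AND]: Forward yaw brake faulted=not, Rotor brake unavailable=occurs → not all inputs occur → does not occur.
Yaw brake down [OR]: Right encoder degraded=not, Inboard pitch motor is down=not → no input occurs → does not occur.
Pitch system unavailable [OR]: Main brake caliper faulted=not, Yaw brake down=not, Upper contactor lost=not → no input occurs → does not occur.
Wind turbine shutdown fails [OR]: Safety chain lost=not, Pitch system unavailable=not → no input occurs → does not occur.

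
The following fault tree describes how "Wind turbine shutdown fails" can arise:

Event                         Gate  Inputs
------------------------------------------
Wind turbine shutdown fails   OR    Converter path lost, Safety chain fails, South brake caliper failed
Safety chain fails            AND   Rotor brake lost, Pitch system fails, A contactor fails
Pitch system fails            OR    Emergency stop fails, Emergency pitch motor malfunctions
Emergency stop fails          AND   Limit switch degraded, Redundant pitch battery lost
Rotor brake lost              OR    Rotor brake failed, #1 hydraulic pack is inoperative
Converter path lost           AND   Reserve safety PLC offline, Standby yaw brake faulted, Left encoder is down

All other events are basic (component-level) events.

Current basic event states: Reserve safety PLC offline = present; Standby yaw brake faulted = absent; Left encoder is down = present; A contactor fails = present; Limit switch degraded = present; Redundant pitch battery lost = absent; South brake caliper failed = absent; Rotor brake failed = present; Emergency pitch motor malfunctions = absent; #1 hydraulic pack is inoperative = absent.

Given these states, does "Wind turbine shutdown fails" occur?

Converter path lost [AND]: Reserve safety PLC offline=occurs, Standby yaw brake faulted=not, Left encoder is down=occurs → not all inputs occur → does not occur.
Rotor brake lost [OR]: Rotor brake failed=occurs, #1 hydraulic pack is inoperative=not → at least one input occurs → occurs.
Emergency stop fails [AND]: Limit switch degraded=occurs, Redundant pitch battery lost=not → not all inputs occur → does not occur.
Pitch system fails [OR]: Emergency stop fails=not, Emergency pitch motor malfunctions=not → no input occurs → does not occur.
Safety chain fails [AND]: Rotor brake lost=occurs, Pitch system fails=not, A contactor fails=occurs → not all inputs occur → does not occur.
Wind turbine shutdown fails [OR]: Converter path lost=not, Safety chain fails=not, South brake caliper failed=not → no input occurs → does not occur.

No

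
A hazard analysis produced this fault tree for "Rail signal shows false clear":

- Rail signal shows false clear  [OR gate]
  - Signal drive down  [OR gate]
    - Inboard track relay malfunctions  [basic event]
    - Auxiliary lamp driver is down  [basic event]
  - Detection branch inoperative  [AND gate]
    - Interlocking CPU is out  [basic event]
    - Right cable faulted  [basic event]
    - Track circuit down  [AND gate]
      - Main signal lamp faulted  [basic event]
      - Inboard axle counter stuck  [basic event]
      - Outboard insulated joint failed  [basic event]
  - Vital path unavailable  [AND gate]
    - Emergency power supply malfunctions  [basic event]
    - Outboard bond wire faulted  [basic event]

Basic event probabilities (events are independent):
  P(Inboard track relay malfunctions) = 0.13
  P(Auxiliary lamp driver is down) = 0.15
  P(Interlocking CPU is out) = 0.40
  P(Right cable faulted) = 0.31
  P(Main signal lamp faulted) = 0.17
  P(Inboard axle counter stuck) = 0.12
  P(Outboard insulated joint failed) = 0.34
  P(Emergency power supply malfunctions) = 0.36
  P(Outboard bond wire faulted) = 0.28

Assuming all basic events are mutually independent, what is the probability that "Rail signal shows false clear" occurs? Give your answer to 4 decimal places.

0.3356

P(Signal drive down) [OR] = 1 − (1−0.13) × (1−0.15) = 0.260500
P(Track circuit down) [AND] = 0.17 × 0.12 × 0.34 = 0.006936
P(Detection branch inoperative) [AND] = 0.40 × 0.31 × 0.006936 = 0.000860
P(Vital path unavailable) [AND] = 0.36 × 0.28 = 0.100800
P(Rail signal shows false clear) [OR] = 1 − (1−0.260500) × (1−0.000860) × (1−0.100800) = 0.335613
Rounded to 4 decimal places: P(Rail signal shows false clear) ≈ 0.3356.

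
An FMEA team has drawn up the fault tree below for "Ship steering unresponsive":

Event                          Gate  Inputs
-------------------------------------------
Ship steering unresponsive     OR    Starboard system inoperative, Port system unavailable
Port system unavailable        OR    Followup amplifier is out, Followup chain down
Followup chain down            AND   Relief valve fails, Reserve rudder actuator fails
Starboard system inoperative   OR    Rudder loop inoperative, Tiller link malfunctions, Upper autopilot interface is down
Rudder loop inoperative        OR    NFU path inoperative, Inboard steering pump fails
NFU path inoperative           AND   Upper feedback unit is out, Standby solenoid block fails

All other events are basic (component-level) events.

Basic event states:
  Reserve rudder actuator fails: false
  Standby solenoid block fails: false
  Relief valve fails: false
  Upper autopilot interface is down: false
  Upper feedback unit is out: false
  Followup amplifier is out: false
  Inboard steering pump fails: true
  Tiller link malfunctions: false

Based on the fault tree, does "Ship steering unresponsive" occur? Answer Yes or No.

Yes

NFU path inoperative [AND]: Upper feedback unit is out=not, Standby solenoid block fails=not → not all inputs occur → does not occur.
Rudder loop inoperative [OR]: NFU path inoperative=not, Inboard steering pump fails=occurs → at least one input occurs → occurs.
Starboard system inoperative [OR]: Rudder loop inoperative=occurs, Tiller link malfunctions=not, Upper autopilot interface is down=not → at least one input occurs → occurs.
Followup chain down [AND]: Relief valve fails=not, Reserve rudder actuator fails=not → not all inputs occur → does not occur.
Port system unavailable [OR]: Followup amplifier is out=not, Followup chain down=not → no input occurs → does not occur.
Ship steering unresponsive [OR]: Starboard system inoperative=occurs, Port system unavailable=not → at least one input occurs → occurs.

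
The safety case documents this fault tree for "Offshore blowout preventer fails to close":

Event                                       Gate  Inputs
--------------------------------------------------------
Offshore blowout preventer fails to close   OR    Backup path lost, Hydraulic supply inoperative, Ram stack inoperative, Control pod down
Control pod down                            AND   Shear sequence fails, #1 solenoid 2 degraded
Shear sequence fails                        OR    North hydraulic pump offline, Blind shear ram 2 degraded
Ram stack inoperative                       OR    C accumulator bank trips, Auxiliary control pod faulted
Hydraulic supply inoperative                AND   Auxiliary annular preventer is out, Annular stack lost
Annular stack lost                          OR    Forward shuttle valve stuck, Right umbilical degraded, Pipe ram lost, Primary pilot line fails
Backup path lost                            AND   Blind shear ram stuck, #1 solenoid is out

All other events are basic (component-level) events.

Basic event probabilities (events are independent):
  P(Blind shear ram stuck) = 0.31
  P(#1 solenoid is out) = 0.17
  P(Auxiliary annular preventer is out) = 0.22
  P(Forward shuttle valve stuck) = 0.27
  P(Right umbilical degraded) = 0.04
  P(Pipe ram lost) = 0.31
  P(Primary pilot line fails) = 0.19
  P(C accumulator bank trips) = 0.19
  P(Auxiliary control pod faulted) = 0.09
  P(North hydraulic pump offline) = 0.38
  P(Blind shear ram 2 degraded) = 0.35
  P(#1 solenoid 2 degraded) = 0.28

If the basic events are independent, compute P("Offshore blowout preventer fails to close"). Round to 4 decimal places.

P(Backup path lost) [AND] = 0.31 × 0.17 = 0.052700
P(Annular stack lost) [OR] = 1 − (1−0.27) × (1−0.04) × (1−0.31) × (1−0.19) = 0.608323
P(Hydraulic supply inoperative) [AND] = 0.22 × 0.608323 = 0.133831
P(Ram stack inoperative) [OR] = 1 − (1−0.19) × (1−0.09) = 0.262900
P(Shear sequence fails) [OR] = 1 − (1−0.38) × (1−0.35) = 0.597000
P(Control pod down) [AND] = 0.597000 × 0.28 = 0.167160
P(Offshore blowout preventer fails to close) [OR] = 1 − (1−0.052700) × (1−0.133831) × (1−0.262900) × (1−0.167160) = 0.496293
Rounded to 4 decimal places: P(Offshore blowout preventer fails to close) ≈ 0.4963.

0.4963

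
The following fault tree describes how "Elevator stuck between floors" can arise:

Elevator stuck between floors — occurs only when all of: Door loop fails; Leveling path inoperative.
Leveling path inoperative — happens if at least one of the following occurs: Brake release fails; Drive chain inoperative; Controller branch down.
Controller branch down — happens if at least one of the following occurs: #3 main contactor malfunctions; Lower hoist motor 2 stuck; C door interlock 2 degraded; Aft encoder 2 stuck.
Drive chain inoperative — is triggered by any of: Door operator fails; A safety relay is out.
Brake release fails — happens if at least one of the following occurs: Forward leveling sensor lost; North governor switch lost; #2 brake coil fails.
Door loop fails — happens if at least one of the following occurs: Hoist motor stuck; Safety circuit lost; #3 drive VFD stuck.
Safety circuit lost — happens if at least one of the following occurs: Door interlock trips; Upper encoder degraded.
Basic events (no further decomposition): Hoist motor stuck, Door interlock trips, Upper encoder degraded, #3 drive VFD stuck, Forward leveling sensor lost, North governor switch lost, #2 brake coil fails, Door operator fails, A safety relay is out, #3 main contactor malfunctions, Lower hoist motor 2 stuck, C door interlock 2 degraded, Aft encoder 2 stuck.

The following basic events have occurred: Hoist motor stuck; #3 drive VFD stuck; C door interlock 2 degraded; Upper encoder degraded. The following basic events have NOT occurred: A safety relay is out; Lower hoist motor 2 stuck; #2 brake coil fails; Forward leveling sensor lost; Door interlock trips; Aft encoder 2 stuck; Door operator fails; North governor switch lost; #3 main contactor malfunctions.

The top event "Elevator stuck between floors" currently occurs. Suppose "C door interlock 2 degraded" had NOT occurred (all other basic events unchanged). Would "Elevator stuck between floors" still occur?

No

Counterfactual: set "C door interlock 2 degraded" to not occurred.
Safety circuit lost [OR]: Door interlock trips=not, Upper encoder degraded=occurs → at least one input occurs → occurs.
Door loop fails [OR]: Hoist motor stuck=occurs, Safety circuit lost=occurs, #3 drive VFD stuck=occurs → at least one input occurs → occurs.
Brake release fails [OR]: Forward leveling sensor lost=not, North governor switch lost=not, #2 brake coil fails=not → no input occurs → does not occur.
Drive chain inoperative [OR]: Door operator fails=not, A safety relay is out=not → no input occurs → does not occur.
Controller branch down [OR]: #3 main contactor malfunctions=not, Lower hoist motor 2 stuck=not, C door interlock 2 degraded=not, Aft encoder 2 stuck=not → no input occurs → does not occur.
Leveling path inoperative [OR]: Brake release fails=not, Drive chain inoperative=not, Controller branch down=not → no input occurs → does not occur.
Elevator stuck between floors [AND]: Door loop fails=occurs, Leveling path inoperative=not → not all inputs occur → does not occur.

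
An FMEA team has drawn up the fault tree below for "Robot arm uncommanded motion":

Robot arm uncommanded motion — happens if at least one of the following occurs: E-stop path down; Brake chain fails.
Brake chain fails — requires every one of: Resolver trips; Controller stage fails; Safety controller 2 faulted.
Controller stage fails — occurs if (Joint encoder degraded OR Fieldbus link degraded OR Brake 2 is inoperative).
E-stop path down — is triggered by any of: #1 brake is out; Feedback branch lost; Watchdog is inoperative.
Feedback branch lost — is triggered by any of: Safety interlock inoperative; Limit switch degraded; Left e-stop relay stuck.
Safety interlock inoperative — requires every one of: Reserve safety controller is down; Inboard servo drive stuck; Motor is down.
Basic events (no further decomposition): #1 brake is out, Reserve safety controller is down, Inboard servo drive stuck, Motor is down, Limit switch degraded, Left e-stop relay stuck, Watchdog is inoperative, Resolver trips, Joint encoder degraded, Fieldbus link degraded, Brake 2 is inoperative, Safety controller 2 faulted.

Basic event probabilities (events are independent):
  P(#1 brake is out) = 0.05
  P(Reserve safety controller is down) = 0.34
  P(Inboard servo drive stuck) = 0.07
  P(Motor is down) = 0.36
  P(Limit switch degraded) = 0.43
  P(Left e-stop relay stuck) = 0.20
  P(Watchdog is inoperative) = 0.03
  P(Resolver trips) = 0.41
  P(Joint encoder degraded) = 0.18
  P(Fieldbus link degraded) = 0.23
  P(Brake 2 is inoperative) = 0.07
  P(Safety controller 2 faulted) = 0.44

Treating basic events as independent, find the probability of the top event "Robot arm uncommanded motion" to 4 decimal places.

P(Safety interlock inoperative) [AND] = 0.34 × 0.07 × 0.36 = 0.008568
P(Feedback branch lost) [OR] = 1 − (1−0.008568) × (1−0.43) × (1−0.20) = 0.547907
P(E-stop path down) [OR] = 1 − (1−0.05) × (1−0.547907) × (1−0.03) = 0.583396
P(Controller stage fails) [OR] = 1 − (1−0.18) × (1−0.23) × (1−0.07) = 0.412798
P(Brake chain fails) [AND] = 0.41 × 0.412798 × 0.44 = 0.074469
P(Robot arm uncommanded motion) [OR] = 1 − (1−0.583396) × (1−0.074469) = 0.614420
Rounded to 4 decimal places: P(Robot arm uncommanded motion) ≈ 0.6144.

0.6144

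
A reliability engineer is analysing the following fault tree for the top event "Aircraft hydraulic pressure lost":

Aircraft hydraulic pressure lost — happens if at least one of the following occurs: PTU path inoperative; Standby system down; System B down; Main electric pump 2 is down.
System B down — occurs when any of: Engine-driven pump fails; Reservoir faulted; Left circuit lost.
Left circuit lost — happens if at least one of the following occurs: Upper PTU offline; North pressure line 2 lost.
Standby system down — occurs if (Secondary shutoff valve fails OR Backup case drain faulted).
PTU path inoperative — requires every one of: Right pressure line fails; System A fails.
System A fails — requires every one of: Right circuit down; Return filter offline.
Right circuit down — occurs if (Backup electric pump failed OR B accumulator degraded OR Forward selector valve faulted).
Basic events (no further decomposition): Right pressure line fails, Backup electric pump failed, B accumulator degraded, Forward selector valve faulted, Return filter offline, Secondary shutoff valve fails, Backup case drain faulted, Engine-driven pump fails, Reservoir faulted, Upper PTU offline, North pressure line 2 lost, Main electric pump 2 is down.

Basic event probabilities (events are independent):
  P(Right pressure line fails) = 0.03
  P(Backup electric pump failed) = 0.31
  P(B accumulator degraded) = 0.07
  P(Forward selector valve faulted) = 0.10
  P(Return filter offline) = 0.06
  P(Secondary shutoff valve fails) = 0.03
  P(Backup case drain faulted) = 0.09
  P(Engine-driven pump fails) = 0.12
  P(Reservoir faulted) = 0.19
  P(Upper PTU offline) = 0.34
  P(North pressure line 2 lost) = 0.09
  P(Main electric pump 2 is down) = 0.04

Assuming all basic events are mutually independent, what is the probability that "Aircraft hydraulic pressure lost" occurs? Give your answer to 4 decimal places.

0.6375

P(Right circuit down) [OR] = 1 − (1−0.31) × (1−0.07) × (1−0.10) = 0.422470
P(System A fails) [AND] = 0.422470 × 0.06 = 0.025348
P(PTU path inoperative) [AND] = 0.03 × 0.025348 = 0.000760
P(Standby system down) [OR] = 1 − (1−0.03) × (1−0.09) = 0.117300
P(Left circuit lost) [OR] = 1 − (1−0.34) × (1−0.09) = 0.399400
P(System B down) [OR] = 1 − (1−0.12) × (1−0.19) × (1−0.399400) = 0.571892
P(Aircraft hydraulic pressure lost) [OR] = 1 − (1−0.000760) × (1−0.117300) × (1−0.571892) × (1−0.04) = 0.637500
Rounded to 4 decimal places: P(Aircraft hydraulic pressure lost) ≈ 0.6375.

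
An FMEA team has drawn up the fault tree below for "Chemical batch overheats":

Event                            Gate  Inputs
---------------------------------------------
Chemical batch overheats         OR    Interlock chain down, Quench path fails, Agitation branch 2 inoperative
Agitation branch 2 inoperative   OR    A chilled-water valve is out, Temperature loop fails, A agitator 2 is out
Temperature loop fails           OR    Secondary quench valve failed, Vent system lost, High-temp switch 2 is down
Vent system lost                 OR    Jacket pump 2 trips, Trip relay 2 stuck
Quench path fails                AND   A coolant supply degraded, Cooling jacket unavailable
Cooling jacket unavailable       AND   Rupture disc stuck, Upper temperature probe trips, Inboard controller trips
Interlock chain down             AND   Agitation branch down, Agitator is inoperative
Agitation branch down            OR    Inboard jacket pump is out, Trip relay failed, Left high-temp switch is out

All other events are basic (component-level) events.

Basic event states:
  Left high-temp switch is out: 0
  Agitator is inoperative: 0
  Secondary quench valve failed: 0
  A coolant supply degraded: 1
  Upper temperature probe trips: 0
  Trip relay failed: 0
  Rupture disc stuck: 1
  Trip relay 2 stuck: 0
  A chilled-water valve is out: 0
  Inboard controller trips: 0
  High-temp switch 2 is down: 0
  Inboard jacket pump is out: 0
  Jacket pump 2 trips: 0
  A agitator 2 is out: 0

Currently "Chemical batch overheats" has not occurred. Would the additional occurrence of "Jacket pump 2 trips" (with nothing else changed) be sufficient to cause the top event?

Yes

Counterfactual: set "Jacket pump 2 trips" to occurred.
Agitation branch down [OR]: Inboard jacket pump is out=not, Trip relay failed=not, Left high-temp switch is out=not → no input occurs → does not occur.
Interlock chain down [AND]: Agitation branch down=not, Agitator is inoperative=not → not all inputs occur → does not occur.
Cooling jacket unavailable [AND]: Rupture disc stuck=occurs, Upper temperature probe trips=not, Inboard controller trips=not → not all inputs occur → does not occur.
Quench path fails [AND]: A coolant supply degraded=occurs, Cooling jacket unavailable=not → not all inputs occur → does not occur.
Vent system lost [OR]: Jacket pump 2 trips=occurs, Trip relay 2 stuck=not → at least one input occurs → occurs.
Temperature loop fails [OR]: Secondary quench valve failed=not, Vent system lost=occurs, High-temp switch 2 is down=not → at least one input occurs → occurs.
Agitation branch 2 inoperative [OR]: A chilled-water valve is out=not, Temperature loop fails=occurs, A agitator 2 is out=not → at least one input occurs → occurs.
Chemical batch overheats [OR]: Interlock chain down=not, Quench path fails=not, Agitation branch 2 inoperative=occurs → at least one input occurs → occurs.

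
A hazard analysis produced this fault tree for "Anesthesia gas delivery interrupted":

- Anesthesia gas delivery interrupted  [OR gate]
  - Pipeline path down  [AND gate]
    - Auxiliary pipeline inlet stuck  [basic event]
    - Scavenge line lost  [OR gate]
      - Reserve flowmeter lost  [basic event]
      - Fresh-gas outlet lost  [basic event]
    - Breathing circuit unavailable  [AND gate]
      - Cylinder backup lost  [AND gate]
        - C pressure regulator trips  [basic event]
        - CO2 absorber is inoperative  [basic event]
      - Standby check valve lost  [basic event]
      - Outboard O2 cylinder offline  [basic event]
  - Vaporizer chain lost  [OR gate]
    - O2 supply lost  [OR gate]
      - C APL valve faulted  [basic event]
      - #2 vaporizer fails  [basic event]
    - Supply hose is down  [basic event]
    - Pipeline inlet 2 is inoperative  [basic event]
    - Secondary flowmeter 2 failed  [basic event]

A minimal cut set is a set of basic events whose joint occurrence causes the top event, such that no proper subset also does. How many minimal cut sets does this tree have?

Scavenge line lost [OR]: union of children's cut sets → 2 cut set(s).
Cylinder backup lost [AND]: one cut set from each child combined → 1 × 1 = 1 cut set(s).
Breathing circuit unavailable [AND]: one cut set from each child combined → 1 × 1 × 1 = 1 cut set(s).
Pipeline path down [AND]: one cut set from each child combined → 1 × 2 × 1 = 2 cut set(s).
O2 supply lost [OR]: union of children's cut sets → 2 cut set(s).
Vaporizer chain lost [OR]: union of children's cut sets → 5 cut set(s).
Anesthesia gas delivery interrupted [OR]: union of children's cut sets → 7 cut set(s).
Minimal cut sets: {Auxiliary pipeline inlet stuck, C pressure regulator trips, CO2 absorber is inoperative, Outboard O2 cylinder offline, Reserve flowmeter lost, Standby check valve lost}; {Auxiliary pipeline inlet stuck, C pressure regulator trips, CO2 absorber is inoperative, Fresh-gas outlet lost, Outboard O2 cylinder offline, Standby check valve lost}; {C APL valve faulted}; {#2 vaporizer fails}; {Supply hose is down}; {Pipeline inlet 2 is inoperative}; {Secondary flowmeter 2 failed}.

7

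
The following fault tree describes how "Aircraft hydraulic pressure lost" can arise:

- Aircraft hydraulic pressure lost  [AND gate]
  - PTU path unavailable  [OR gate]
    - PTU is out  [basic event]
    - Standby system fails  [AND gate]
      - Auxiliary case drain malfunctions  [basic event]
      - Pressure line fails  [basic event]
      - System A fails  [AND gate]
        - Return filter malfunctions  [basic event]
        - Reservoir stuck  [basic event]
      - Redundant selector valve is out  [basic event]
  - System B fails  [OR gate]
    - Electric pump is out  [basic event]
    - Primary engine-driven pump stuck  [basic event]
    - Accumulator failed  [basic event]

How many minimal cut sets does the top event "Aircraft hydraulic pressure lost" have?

System A fails [AND]: one cut set from each child combined → 1 × 1 = 1 cut set(s).
Standby system fails [AND]: one cut set from each child combined → 1 × 1 × 1 × 1 = 1 cut set(s).
PTU path unavailable [OR]: union of children's cut sets → 2 cut set(s).
System B fails [OR]: union of children's cut sets → 3 cut set(s).
Aircraft hydraulic pressure lost [AND]: one cut set from each child combined → 2 × 3 = 6 cut set(s).
Minimal cut sets: {Electric pump is out, PTU is out}; {PTU is out, Primary engine-driven pump stuck}; {Accumulator failed, PTU is out}; {Auxiliary case drain malfunctions, Electric pump is out, Pressure line fails, Redundant selector valve is out, Reservoir stuck, Return filter malfunctions}; {Auxiliary case drain malfunctions, Pressure line fails, Primary engine-driven pump stuck, Redundant selector valve is out, Reservoir stuck, Return filter malfunctions}; {Accumulator failed, Auxiliary case drain malfunctions, Pressure line fails, Redundant selector valve is out, Reservoir stuck, Return filter malfunctions}.

6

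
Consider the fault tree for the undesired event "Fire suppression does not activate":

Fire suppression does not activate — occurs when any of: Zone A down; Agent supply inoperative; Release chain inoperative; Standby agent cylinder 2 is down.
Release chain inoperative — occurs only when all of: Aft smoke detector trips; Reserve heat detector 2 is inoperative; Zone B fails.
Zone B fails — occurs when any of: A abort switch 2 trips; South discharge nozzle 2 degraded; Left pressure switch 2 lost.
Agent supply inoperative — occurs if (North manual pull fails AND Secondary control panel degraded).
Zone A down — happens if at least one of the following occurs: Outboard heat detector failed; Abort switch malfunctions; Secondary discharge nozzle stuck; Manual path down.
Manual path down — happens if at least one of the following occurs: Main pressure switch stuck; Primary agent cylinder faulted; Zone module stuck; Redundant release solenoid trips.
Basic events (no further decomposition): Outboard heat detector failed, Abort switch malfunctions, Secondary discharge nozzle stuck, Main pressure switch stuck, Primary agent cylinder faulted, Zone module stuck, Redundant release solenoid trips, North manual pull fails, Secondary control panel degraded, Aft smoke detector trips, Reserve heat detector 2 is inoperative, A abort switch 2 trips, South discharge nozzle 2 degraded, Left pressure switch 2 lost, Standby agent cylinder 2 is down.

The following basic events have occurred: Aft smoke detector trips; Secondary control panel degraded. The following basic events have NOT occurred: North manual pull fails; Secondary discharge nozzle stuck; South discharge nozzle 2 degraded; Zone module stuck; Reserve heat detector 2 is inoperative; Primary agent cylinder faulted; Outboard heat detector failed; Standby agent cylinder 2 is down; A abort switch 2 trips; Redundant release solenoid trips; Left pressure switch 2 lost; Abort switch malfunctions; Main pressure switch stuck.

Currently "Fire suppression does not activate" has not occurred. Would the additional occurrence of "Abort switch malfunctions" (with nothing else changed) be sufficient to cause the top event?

Yes

Counterfactual: set "Abort switch malfunctions" to occurred.
Manual path down [OR]: Main pressure switch stuck=not, Primary agent cylinder faulted=not, Zone module stuck=not, Redundant release solenoid trips=not → no input occurs → does not occur.
Zone A down [OR]: Outboard heat detector failed=not, Abort switch malfunctions=occurs, Secondary discharge nozzle stuck=not, Manual path down=not → at least one input occurs → occurs.
Agent supply inoperative [AND]: North manual pull fails=not, Secondary control panel degraded=occurs → not all inputs occur → does not occur.
Zone B fails [OR]: A abort switch 2 trips=not, South discharge nozzle 2 degraded=not, Left pressure switch 2 lost=not → no input occurs → does not occur.
Release chain inoperative [AND]: Aft smoke detector trips=occurs, Reserve heat detector 2 is inoperative=not, Zone B fails=not → not all inputs occur → does not occur.
Fire suppression does not activate [OR]: Zone A down=occurs, Agent supply inoperative=not, Release chain inoperative=not, Standby agent cylinder 2 is down=not → at least one input occurs → occurs.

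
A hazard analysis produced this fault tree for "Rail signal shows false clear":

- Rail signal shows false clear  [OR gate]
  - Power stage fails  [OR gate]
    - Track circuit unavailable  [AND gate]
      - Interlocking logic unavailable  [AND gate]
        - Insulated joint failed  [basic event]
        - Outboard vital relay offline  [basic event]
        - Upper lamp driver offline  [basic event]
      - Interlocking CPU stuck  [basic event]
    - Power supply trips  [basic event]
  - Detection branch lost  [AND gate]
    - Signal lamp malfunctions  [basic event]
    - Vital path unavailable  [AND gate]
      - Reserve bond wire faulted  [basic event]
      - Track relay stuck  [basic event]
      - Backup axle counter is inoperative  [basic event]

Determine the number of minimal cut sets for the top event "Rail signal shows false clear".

3

Interlocking logic unavailable [AND]: one cut set from each child combined → 1 × 1 × 1 = 1 cut set(s).
Track circuit unavailable [AND]: one cut set from each child combined → 1 × 1 = 1 cut set(s).
Power stage fails [OR]: union of children's cut sets → 2 cut set(s).
Vital path unavailable [AND]: one cut set from each child combined → 1 × 1 × 1 = 1 cut set(s).
Detection branch lost [AND]: one cut set from each child combined → 1 × 1 = 1 cut set(s).
Rail signal shows false clear [OR]: union of children's cut sets → 3 cut set(s).
Minimal cut sets: {Insulated joint failed, Interlocking CPU stuck, Outboard vital relay offline, Upper lamp driver offline}; {Power supply trips}; {Backup axle counter is inoperative, Reserve bond wire faulted, Signal lamp malfunctions, Track relay stuck}.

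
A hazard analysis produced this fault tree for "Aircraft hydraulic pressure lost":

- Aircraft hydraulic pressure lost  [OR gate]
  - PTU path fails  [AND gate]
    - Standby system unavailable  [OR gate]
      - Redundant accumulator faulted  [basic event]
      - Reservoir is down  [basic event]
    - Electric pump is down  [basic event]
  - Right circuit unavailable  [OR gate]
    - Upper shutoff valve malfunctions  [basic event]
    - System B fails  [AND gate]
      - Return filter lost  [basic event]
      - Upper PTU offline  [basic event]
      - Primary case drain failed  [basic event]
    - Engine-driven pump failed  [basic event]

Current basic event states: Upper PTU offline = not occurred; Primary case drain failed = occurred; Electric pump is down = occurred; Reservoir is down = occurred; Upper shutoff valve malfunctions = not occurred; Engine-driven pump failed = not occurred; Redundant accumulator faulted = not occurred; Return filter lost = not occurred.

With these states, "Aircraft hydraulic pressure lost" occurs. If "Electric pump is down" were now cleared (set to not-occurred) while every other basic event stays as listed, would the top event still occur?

Counterfactual: set "Electric pump is down" to not occurred.
Standby system unavailable [OR]: Redundant accumulator faulted=not, Reservoir is down=occurs → at least one input occurs → occurs.
PTU path fails [AND]: Standby system unavailable=occurs, Electric pump is down=not → not all inputs occur → does not occur.
System B fails [AND]: Return filter lost=not, Upper PTU offline=not, Primary case drain failed=occurs → not all inputs occur → does not occur.
Right circuit unavailable [OR]: Upper shutoff valve malfunctions=not, System B fails=not, Engine-driven pump failed=not → no input occurs → does not occur.
Aircraft hydraulic pressure lost [OR]: PTU path fails=not, Right circuit unavailable=not → no input occurs → does not occur.

No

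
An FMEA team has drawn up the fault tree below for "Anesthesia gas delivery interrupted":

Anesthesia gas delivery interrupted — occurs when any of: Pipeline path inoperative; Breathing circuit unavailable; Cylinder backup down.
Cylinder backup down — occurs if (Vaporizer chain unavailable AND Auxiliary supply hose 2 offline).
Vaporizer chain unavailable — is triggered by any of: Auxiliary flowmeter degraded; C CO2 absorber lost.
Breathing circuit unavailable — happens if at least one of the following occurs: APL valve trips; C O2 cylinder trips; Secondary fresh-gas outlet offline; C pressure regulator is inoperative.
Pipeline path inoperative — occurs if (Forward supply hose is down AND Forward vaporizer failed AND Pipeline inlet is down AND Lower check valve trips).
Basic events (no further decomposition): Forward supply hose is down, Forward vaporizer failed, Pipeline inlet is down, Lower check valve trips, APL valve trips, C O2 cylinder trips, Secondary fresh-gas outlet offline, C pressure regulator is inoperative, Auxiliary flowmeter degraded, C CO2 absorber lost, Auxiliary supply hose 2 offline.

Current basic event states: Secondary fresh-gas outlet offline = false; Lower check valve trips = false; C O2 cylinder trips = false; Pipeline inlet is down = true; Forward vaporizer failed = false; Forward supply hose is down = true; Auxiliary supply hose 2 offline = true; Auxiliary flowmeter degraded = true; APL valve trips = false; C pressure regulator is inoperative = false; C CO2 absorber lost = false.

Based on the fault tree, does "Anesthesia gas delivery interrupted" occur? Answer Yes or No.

Pipeline path inoperative [AND]: Forward supply hose is down=occurs, Forward vaporizer failed=not, Pipeline inlet is down=occurs, Lower check valve trips=not → not all inputs occur → does not occur.
Breathing circuit unavailable [OR]: APL valve trips=not, C O2 cylinder trips=not, Secondary fresh-gas outlet offline=not, C pressure regulator is inoperative=not → no input occurs → does not occur.
Vaporizer chain unavailable [OR]: Auxiliary flowmeter degraded=occurs, C CO2 absorber lost=not → at least one input occurs → occurs.
Cylinder backup down [AND]: Vaporizer chain unavailable=occurs, Auxiliary supply hose 2 offline=occurs → all inputs occur → occurs.
Anesthesia gas delivery interrupted [OR]: Pipeline path inoperative=not, Breathing circuit unavailable=not, Cylinder backup down=occurs → at least one input occurs → occurs.

Yes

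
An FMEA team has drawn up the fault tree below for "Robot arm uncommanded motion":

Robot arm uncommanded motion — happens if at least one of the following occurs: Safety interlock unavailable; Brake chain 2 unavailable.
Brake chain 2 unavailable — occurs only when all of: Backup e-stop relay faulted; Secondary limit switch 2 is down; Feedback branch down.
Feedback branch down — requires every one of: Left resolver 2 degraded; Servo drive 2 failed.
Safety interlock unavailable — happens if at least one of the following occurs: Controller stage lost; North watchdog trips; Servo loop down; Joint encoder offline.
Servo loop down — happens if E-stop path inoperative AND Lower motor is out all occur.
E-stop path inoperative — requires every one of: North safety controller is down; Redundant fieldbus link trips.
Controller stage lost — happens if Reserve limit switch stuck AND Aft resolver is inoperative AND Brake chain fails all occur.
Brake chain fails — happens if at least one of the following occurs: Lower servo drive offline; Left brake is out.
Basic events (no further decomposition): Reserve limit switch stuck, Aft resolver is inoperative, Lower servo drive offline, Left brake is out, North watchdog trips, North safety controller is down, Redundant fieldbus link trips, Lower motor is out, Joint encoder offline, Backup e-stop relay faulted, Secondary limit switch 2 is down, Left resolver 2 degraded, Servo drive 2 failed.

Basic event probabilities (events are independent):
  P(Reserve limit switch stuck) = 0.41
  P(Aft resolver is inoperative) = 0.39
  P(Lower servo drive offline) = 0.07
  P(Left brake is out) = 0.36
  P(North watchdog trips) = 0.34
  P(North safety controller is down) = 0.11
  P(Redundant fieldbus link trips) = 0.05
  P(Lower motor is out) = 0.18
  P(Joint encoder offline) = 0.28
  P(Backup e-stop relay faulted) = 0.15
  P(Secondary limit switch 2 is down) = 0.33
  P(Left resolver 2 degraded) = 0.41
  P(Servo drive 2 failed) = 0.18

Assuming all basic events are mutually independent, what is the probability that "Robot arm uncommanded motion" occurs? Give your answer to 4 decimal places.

P(Brake chain fails) [OR] = 1 − (1−0.07) × (1−0.36) = 0.404800
P(Controller stage lost) [AND] = 0.41 × 0.39 × 0.404800 = 0.064728
P(E-stop path inoperative) [AND] = 0.11 × 0.05 = 0.005500
P(Servo loop down) [AND] = 0.005500 × 0.18 = 0.000990
P(Safety interlock unavailable) [OR] = 1 − (1−0.064728) × (1−0.34) × (1−0.000990) × (1−0.28) = 0.555999
P(Feedback branch down) [AND] = 0.41 × 0.18 = 0.073800
P(Brake chain 2 unavailable) [AND] = 0.15 × 0.33 × 0.073800 = 0.003653
P(Robot arm uncommanded motion) [OR] = 1 − (1−0.555999) × (1−0.003653) = 0.557621
Rounded to 4 decimal places: P(Robot arm uncommanded motion) ≈ 0.5576.

0.5576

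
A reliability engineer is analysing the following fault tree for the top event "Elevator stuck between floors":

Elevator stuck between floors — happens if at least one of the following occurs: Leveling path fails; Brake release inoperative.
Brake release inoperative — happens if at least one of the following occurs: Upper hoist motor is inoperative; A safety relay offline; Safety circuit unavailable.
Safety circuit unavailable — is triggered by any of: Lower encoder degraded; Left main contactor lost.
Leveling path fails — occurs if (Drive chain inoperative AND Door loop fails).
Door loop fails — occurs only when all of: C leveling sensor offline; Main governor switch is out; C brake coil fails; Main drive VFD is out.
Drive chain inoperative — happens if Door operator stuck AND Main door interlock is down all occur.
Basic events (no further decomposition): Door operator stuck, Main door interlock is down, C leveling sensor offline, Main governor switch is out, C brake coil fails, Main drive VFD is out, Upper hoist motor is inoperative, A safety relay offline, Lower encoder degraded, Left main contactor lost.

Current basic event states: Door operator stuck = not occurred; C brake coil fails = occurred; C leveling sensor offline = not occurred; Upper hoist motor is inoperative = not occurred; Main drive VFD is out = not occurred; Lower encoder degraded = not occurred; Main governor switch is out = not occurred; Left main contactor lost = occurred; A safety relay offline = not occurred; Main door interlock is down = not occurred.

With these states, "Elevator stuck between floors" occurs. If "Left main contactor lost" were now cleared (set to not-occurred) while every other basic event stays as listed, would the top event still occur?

Counterfactual: set "Left main contactor lost" to not occurred.
Drive chain inoperative [AND]: Door operator stuck=not, Main door interlock is down=not → not all inputs occur → does not occur.
Door loop fails [AND]: C leveling sensor offline=not, Main governor switch is out=not, C brake coil fails=occurs, Main drive VFD is out=not → not all inputs occur → does not occur.
Leveling path fails [AND]: Drive chain inoperative=not, Door loop fails=not → not all inputs occur → does not occur.
Safety circuit unavailable [OR]: Lower encoder degraded=not, Left main contactor lost=not → no input occurs → does not occur.
Brake release inoperative [OR]: Upper hoist motor is inoperative=not, A safety relay offline=not, Safety circuit unavailable=not → no input occurs → does not occur.
Elevator stuck between floors [OR]: Leveling path fails=not, Brake release inoperative=not → no input occurs → does not occur.

No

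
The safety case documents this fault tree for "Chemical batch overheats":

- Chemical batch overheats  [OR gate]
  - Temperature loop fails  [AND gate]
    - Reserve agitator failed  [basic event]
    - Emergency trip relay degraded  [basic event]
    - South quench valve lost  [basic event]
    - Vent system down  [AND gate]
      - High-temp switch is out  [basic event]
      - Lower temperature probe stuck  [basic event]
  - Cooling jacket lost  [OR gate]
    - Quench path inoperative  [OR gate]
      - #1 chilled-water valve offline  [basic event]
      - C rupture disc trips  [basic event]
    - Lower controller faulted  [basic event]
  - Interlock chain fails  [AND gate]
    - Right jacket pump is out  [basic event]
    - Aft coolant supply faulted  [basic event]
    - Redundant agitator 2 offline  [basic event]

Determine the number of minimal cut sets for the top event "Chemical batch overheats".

5

Vent system down [AND]: one cut set from each child combined → 1 × 1 = 1 cut set(s).
Temperature loop fails [AND]: one cut set from each child combined → 1 × 1 × 1 × 1 = 1 cut set(s).
Quench path inoperative [OR]: union of children's cut sets → 2 cut set(s).
Cooling jacket lost [OR]: union of children's cut sets → 3 cut set(s).
Interlock chain fails [AND]: one cut set from each child combined → 1 × 1 × 1 = 1 cut set(s).
Chemical batch overheats [OR]: union of children's cut sets → 5 cut set(s).
Minimal cut sets: {Emergency trip relay degraded, High-temp switch is out, Lower temperature probe stuck, Reserve agitator failed, South quench valve lost}; {#1 chilled-water valve offline}; {C rupture disc trips}; {Lower controller faulted}; {Aft coolant supply faulted, Redundant agitator 2 offline, Right jacket pump is out}.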